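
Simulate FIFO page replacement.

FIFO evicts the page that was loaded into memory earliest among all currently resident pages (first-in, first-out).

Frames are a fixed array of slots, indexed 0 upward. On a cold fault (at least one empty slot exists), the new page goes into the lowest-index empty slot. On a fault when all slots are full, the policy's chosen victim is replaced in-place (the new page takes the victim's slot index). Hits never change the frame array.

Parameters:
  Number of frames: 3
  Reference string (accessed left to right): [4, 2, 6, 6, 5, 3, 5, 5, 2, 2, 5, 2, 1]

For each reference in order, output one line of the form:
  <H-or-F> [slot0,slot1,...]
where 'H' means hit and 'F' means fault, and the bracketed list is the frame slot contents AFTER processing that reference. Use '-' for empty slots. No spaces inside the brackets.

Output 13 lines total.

F [4,-,-]
F [4,2,-]
F [4,2,6]
H [4,2,6]
F [5,2,6]
F [5,3,6]
H [5,3,6]
H [5,3,6]
F [5,3,2]
H [5,3,2]
H [5,3,2]
H [5,3,2]
F [1,3,2]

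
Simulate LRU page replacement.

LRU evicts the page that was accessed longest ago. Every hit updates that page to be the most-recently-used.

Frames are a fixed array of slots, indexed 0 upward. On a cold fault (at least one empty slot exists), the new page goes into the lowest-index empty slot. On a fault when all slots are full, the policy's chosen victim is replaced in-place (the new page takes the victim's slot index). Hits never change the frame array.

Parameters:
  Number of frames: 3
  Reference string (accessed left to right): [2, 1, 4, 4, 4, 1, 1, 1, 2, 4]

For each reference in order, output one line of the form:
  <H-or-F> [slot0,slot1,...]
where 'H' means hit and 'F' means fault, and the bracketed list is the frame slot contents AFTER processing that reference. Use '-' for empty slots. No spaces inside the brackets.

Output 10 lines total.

F [2,-,-]
F [2,1,-]
F [2,1,4]
H [2,1,4]
H [2,1,4]
H [2,1,4]
H [2,1,4]
H [2,1,4]
H [2,1,4]
H [2,1,4]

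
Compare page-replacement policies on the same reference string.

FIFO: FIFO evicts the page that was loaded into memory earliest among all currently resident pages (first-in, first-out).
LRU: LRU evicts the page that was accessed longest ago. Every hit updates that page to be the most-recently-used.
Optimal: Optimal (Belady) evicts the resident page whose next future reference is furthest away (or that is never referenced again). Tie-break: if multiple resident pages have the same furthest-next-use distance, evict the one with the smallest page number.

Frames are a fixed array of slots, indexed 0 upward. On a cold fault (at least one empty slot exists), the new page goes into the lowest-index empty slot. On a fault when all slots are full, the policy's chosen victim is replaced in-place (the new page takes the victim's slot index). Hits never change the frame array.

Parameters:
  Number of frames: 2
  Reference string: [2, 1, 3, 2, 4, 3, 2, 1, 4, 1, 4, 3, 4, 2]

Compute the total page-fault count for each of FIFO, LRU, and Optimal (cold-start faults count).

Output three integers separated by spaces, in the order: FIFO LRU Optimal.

--- FIFO ---
  step 0: ref 2 -> FAULT, frames=[2,-] (faults so far: 1)
  step 1: ref 1 -> FAULT, frames=[2,1] (faults so far: 2)
  step 2: ref 3 -> FAULT, evict 2, frames=[3,1] (faults so far: 3)
  step 3: ref 2 -> FAULT, evict 1, frames=[3,2] (faults so far: 4)
  step 4: ref 4 -> FAULT, evict 3, frames=[4,2] (faults so far: 5)
  step 5: ref 3 -> FAULT, evict 2, frames=[4,3] (faults so far: 6)
  step 6: ref 2 -> FAULT, evict 4, frames=[2,3] (faults so far: 7)
  step 7: ref 1 -> FAULT, evict 3, frames=[2,1] (faults so far: 8)
  step 8: ref 4 -> FAULT, evict 2, frames=[4,1] (faults so far: 9)
  step 9: ref 1 -> HIT, frames=[4,1] (faults so far: 9)
  step 10: ref 4 -> HIT, frames=[4,1] (faults so far: 9)
  step 11: ref 3 -> FAULT, evict 1, frames=[4,3] (faults so far: 10)
  step 12: ref 4 -> HIT, frames=[4,3] (faults so far: 10)
  step 13: ref 2 -> FAULT, evict 4, frames=[2,3] (faults so far: 11)
  FIFO total faults: 11
--- LRU ---
  step 0: ref 2 -> FAULT, frames=[2,-] (faults so far: 1)
  step 1: ref 1 -> FAULT, frames=[2,1] (faults so far: 2)
  step 2: ref 3 -> FAULT, evict 2, frames=[3,1] (faults so far: 3)
  step 3: ref 2 -> FAULT, evict 1, frames=[3,2] (faults so far: 4)
  step 4: ref 4 -> FAULT, evict 3, frames=[4,2] (faults so far: 5)
  step 5: ref 3 -> FAULT, evict 2, frames=[4,3] (faults so far: 6)
  step 6: ref 2 -> FAULT, evict 4, frames=[2,3] (faults so far: 7)
  step 7: ref 1 -> FAULT, evict 3, frames=[2,1] (faults so far: 8)
  step 8: ref 4 -> FAULT, evict 2, frames=[4,1] (faults so far: 9)
  step 9: ref 1 -> HIT, frames=[4,1] (faults so far: 9)
  step 10: ref 4 -> HIT, frames=[4,1] (faults so far: 9)
  step 11: ref 3 -> FAULT, evict 1, frames=[4,3] (faults so far: 10)
  step 12: ref 4 -> HIT, frames=[4,3] (faults so far: 10)
  step 13: ref 2 -> FAULT, evict 3, frames=[4,2] (faults so far: 11)
  LRU total faults: 11
--- Optimal ---
  step 0: ref 2 -> FAULT, frames=[2,-] (faults so far: 1)
  step 1: ref 1 -> FAULT, frames=[2,1] (faults so far: 2)
  step 2: ref 3 -> FAULT, evict 1, frames=[2,3] (faults so far: 3)
  step 3: ref 2 -> HIT, frames=[2,3] (faults so far: 3)
  step 4: ref 4 -> FAULT, evict 2, frames=[4,3] (faults so far: 4)
  step 5: ref 3 -> HIT, frames=[4,3] (faults so far: 4)
  step 6: ref 2 -> FAULT, evict 3, frames=[4,2] (faults so far: 5)
  step 7: ref 1 -> FAULT, evict 2, frames=[4,1] (faults so far: 6)
  step 8: ref 4 -> HIT, frames=[4,1] (faults so far: 6)
  step 9: ref 1 -> HIT, frames=[4,1] (faults so far: 6)
  step 10: ref 4 -> HIT, frames=[4,1] (faults so far: 6)
  step 11: ref 3 -> FAULT, evict 1, frames=[4,3] (faults so far: 7)
  step 12: ref 4 -> HIT, frames=[4,3] (faults so far: 7)
  step 13: ref 2 -> FAULT, evict 3, frames=[4,2] (faults so far: 8)
  Optimal total faults: 8

Answer: 11 11 8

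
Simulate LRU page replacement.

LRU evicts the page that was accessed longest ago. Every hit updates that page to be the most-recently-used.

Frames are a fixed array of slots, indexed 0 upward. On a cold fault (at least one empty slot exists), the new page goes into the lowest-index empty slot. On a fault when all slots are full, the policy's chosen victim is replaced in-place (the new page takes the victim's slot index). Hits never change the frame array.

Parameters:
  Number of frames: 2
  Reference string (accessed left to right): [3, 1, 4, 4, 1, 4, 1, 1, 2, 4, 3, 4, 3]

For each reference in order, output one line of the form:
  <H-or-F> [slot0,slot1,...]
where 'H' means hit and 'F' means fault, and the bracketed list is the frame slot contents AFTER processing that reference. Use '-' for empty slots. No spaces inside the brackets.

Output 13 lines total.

F [3,-]
F [3,1]
F [4,1]
H [4,1]
H [4,1]
H [4,1]
H [4,1]
H [4,1]
F [2,1]
F [2,4]
F [3,4]
H [3,4]
H [3,4]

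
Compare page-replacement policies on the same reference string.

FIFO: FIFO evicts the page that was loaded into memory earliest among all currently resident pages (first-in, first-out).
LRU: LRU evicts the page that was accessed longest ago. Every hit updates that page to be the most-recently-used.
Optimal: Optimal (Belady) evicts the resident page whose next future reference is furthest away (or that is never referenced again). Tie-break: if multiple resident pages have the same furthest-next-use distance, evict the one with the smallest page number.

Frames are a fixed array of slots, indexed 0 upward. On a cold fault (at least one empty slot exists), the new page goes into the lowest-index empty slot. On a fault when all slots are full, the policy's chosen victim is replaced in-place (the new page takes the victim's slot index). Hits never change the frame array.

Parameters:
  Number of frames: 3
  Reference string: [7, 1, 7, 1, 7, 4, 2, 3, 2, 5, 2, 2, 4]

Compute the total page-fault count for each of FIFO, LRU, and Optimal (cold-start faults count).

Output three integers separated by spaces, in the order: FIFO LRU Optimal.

--- FIFO ---
  step 0: ref 7 -> FAULT, frames=[7,-,-] (faults so far: 1)
  step 1: ref 1 -> FAULT, frames=[7,1,-] (faults so far: 2)
  step 2: ref 7 -> HIT, frames=[7,1,-] (faults so far: 2)
  step 3: ref 1 -> HIT, frames=[7,1,-] (faults so far: 2)
  step 4: ref 7 -> HIT, frames=[7,1,-] (faults so far: 2)
  step 5: ref 4 -> FAULT, frames=[7,1,4] (faults so far: 3)
  step 6: ref 2 -> FAULT, evict 7, frames=[2,1,4] (faults so far: 4)
  step 7: ref 3 -> FAULT, evict 1, frames=[2,3,4] (faults so far: 5)
  step 8: ref 2 -> HIT, frames=[2,3,4] (faults so far: 5)
  step 9: ref 5 -> FAULT, evict 4, frames=[2,3,5] (faults so far: 6)
  step 10: ref 2 -> HIT, frames=[2,3,5] (faults so far: 6)
  step 11: ref 2 -> HIT, frames=[2,3,5] (faults so far: 6)
  step 12: ref 4 -> FAULT, evict 2, frames=[4,3,5] (faults so far: 7)
  FIFO total faults: 7
--- LRU ---
  step 0: ref 7 -> FAULT, frames=[7,-,-] (faults so far: 1)
  step 1: ref 1 -> FAULT, frames=[7,1,-] (faults so far: 2)
  step 2: ref 7 -> HIT, frames=[7,1,-] (faults so far: 2)
  step 3: ref 1 -> HIT, frames=[7,1,-] (faults so far: 2)
  step 4: ref 7 -> HIT, frames=[7,1,-] (faults so far: 2)
  step 5: ref 4 -> FAULT, frames=[7,1,4] (faults so far: 3)
  step 6: ref 2 -> FAULT, evict 1, frames=[7,2,4] (faults so far: 4)
  step 7: ref 3 -> FAULT, evict 7, frames=[3,2,4] (faults so far: 5)
  step 8: ref 2 -> HIT, frames=[3,2,4] (faults so far: 5)
  step 9: ref 5 -> FAULT, evict 4, frames=[3,2,5] (faults so far: 6)
  step 10: ref 2 -> HIT, frames=[3,2,5] (faults so far: 6)
  step 11: ref 2 -> HIT, frames=[3,2,5] (faults so far: 6)
  step 12: ref 4 -> FAULT, evict 3, frames=[4,2,5] (faults so far: 7)
  LRU total faults: 7
--- Optimal ---
  step 0: ref 7 -> FAULT, frames=[7,-,-] (faults so far: 1)
  step 1: ref 1 -> FAULT, frames=[7,1,-] (faults so far: 2)
  step 2: ref 7 -> HIT, frames=[7,1,-] (faults so far: 2)
  step 3: ref 1 -> HIT, frames=[7,1,-] (faults so far: 2)
  step 4: ref 7 -> HIT, frames=[7,1,-] (faults so far: 2)
  step 5: ref 4 -> FAULT, frames=[7,1,4] (faults so far: 3)
  step 6: ref 2 -> FAULT, evict 1, frames=[7,2,4] (faults so far: 4)
  step 7: ref 3 -> FAULT, evict 7, frames=[3,2,4] (faults so far: 5)
  step 8: ref 2 -> HIT, frames=[3,2,4] (faults so far: 5)
  step 9: ref 5 -> FAULT, evict 3, frames=[5,2,4] (faults so far: 6)
  step 10: ref 2 -> HIT, frames=[5,2,4] (faults so far: 6)
  step 11: ref 2 -> HIT, frames=[5,2,4] (faults so far: 6)
  step 12: ref 4 -> HIT, frames=[5,2,4] (faults so far: 6)
  Optimal total faults: 6

Answer: 7 7 6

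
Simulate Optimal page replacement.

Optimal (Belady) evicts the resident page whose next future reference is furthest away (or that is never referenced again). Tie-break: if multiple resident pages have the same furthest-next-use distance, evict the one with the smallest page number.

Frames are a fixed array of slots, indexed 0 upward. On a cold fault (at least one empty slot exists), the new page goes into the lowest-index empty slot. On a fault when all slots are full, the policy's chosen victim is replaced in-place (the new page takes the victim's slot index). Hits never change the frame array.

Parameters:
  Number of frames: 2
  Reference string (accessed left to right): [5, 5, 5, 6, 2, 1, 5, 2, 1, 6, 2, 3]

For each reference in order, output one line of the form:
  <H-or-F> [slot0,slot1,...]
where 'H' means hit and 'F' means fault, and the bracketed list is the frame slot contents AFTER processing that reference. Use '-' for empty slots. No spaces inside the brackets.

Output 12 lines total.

F [5,-]
H [5,-]
H [5,-]
F [5,6]
F [5,2]
F [5,1]
H [5,1]
F [2,1]
H [2,1]
F [2,6]
H [2,6]
F [3,6]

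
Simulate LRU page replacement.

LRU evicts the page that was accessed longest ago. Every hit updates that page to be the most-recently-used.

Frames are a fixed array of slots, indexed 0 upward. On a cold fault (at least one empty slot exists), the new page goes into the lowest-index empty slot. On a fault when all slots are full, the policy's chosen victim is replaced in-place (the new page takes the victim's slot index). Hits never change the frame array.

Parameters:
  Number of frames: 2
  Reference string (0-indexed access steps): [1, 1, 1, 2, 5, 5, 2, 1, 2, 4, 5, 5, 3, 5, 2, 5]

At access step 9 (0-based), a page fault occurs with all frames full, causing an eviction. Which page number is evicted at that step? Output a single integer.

Step 0: ref 1 -> FAULT, frames=[1,-]
Step 1: ref 1 -> HIT, frames=[1,-]
Step 2: ref 1 -> HIT, frames=[1,-]
Step 3: ref 2 -> FAULT, frames=[1,2]
Step 4: ref 5 -> FAULT, evict 1, frames=[5,2]
Step 5: ref 5 -> HIT, frames=[5,2]
Step 6: ref 2 -> HIT, frames=[5,2]
Step 7: ref 1 -> FAULT, evict 5, frames=[1,2]
Step 8: ref 2 -> HIT, frames=[1,2]
Step 9: ref 4 -> FAULT, evict 1, frames=[4,2]
At step 9: evicted page 1

Answer: 1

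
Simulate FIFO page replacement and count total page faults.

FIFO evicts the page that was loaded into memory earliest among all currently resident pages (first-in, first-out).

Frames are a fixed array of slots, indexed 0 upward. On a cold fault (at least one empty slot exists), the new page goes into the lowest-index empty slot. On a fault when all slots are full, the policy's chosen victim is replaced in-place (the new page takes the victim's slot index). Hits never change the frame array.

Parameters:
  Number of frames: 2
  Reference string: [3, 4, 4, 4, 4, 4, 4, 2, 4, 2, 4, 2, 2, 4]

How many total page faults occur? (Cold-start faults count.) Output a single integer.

Answer: 3

Derivation:
Step 0: ref 3 → FAULT, frames=[3,-]
Step 1: ref 4 → FAULT, frames=[3,4]
Step 2: ref 4 → HIT, frames=[3,4]
Step 3: ref 4 → HIT, frames=[3,4]
Step 4: ref 4 → HIT, frames=[3,4]
Step 5: ref 4 → HIT, frames=[3,4]
Step 6: ref 4 → HIT, frames=[3,4]
Step 7: ref 2 → FAULT (evict 3), frames=[2,4]
Step 8: ref 4 → HIT, frames=[2,4]
Step 9: ref 2 → HIT, frames=[2,4]
Step 10: ref 4 → HIT, frames=[2,4]
Step 11: ref 2 → HIT, frames=[2,4]
Step 12: ref 2 → HIT, frames=[2,4]
Step 13: ref 4 → HIT, frames=[2,4]
Total faults: 3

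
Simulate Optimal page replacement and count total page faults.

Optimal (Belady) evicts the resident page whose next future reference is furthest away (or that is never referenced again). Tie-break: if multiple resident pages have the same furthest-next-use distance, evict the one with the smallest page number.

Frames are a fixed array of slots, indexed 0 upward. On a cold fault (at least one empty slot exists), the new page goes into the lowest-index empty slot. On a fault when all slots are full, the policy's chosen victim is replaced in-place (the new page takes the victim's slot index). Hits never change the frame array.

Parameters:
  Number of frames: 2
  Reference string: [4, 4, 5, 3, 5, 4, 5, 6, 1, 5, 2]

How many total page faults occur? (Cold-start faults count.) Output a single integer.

Step 0: ref 4 → FAULT, frames=[4,-]
Step 1: ref 4 → HIT, frames=[4,-]
Step 2: ref 5 → FAULT, frames=[4,5]
Step 3: ref 3 → FAULT (evict 4), frames=[3,5]
Step 4: ref 5 → HIT, frames=[3,5]
Step 5: ref 4 → FAULT (evict 3), frames=[4,5]
Step 6: ref 5 → HIT, frames=[4,5]
Step 7: ref 6 → FAULT (evict 4), frames=[6,5]
Step 8: ref 1 → FAULT (evict 6), frames=[1,5]
Step 9: ref 5 → HIT, frames=[1,5]
Step 10: ref 2 → FAULT (evict 1), frames=[2,5]
Total faults: 7

Answer: 7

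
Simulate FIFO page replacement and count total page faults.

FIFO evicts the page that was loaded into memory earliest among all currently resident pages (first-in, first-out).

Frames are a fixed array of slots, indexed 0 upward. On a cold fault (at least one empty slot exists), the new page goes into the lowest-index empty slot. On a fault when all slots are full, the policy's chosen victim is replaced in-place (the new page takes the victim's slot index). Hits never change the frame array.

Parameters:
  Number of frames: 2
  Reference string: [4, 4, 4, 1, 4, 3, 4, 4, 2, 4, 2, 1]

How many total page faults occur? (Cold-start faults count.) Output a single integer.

Answer: 6

Derivation:
Step 0: ref 4 → FAULT, frames=[4,-]
Step 1: ref 4 → HIT, frames=[4,-]
Step 2: ref 4 → HIT, frames=[4,-]
Step 3: ref 1 → FAULT, frames=[4,1]
Step 4: ref 4 → HIT, frames=[4,1]
Step 5: ref 3 → FAULT (evict 4), frames=[3,1]
Step 6: ref 4 → FAULT (evict 1), frames=[3,4]
Step 7: ref 4 → HIT, frames=[3,4]
Step 8: ref 2 → FAULT (evict 3), frames=[2,4]
Step 9: ref 4 → HIT, frames=[2,4]
Step 10: ref 2 → HIT, frames=[2,4]
Step 11: ref 1 → FAULT (evict 4), frames=[2,1]
Total faults: 6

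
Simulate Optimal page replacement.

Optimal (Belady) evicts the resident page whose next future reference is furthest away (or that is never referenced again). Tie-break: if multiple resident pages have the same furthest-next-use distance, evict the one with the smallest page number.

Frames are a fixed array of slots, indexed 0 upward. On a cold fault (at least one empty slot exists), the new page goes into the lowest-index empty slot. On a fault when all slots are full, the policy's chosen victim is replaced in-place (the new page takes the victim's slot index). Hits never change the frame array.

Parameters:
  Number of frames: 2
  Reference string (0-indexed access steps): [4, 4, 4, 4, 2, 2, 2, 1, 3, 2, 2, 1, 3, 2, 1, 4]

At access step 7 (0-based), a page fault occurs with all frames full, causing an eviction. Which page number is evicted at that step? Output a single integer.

Answer: 4

Derivation:
Step 0: ref 4 -> FAULT, frames=[4,-]
Step 1: ref 4 -> HIT, frames=[4,-]
Step 2: ref 4 -> HIT, frames=[4,-]
Step 3: ref 4 -> HIT, frames=[4,-]
Step 4: ref 2 -> FAULT, frames=[4,2]
Step 5: ref 2 -> HIT, frames=[4,2]
Step 6: ref 2 -> HIT, frames=[4,2]
Step 7: ref 1 -> FAULT, evict 4, frames=[1,2]
At step 7: evicted page 4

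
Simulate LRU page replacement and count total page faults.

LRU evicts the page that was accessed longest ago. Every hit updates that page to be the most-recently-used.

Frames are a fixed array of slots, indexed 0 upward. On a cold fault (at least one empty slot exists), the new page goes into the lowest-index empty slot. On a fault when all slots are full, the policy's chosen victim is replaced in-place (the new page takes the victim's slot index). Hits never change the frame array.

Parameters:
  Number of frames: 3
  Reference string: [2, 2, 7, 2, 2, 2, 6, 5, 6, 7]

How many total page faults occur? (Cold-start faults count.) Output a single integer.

Answer: 5

Derivation:
Step 0: ref 2 → FAULT, frames=[2,-,-]
Step 1: ref 2 → HIT, frames=[2,-,-]
Step 2: ref 7 → FAULT, frames=[2,7,-]
Step 3: ref 2 → HIT, frames=[2,7,-]
Step 4: ref 2 → HIT, frames=[2,7,-]
Step 5: ref 2 → HIT, frames=[2,7,-]
Step 6: ref 6 → FAULT, frames=[2,7,6]
Step 7: ref 5 → FAULT (evict 7), frames=[2,5,6]
Step 8: ref 6 → HIT, frames=[2,5,6]
Step 9: ref 7 → FAULT (evict 2), frames=[7,5,6]
Total faults: 5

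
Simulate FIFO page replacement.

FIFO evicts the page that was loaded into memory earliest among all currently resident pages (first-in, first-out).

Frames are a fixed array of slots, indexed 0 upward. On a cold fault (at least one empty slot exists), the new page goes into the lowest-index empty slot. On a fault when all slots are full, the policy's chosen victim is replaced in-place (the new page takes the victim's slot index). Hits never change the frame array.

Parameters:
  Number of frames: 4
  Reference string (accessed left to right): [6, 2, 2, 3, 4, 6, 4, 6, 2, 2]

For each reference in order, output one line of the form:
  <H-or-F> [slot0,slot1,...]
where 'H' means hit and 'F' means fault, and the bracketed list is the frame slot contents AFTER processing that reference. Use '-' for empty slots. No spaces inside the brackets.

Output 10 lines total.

F [6,-,-,-]
F [6,2,-,-]
H [6,2,-,-]
F [6,2,3,-]
F [6,2,3,4]
H [6,2,3,4]
H [6,2,3,4]
H [6,2,3,4]
H [6,2,3,4]
H [6,2,3,4]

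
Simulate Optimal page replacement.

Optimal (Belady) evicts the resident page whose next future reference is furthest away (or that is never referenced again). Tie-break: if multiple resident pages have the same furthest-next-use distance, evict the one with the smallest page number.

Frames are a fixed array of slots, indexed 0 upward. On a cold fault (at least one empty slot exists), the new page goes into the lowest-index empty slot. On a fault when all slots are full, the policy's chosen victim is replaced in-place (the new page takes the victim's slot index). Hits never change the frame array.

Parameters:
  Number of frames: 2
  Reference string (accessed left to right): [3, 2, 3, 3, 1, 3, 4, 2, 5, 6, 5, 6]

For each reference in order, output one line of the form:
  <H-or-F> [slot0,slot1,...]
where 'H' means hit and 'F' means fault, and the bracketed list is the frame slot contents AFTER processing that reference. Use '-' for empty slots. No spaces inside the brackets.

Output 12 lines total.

F [3,-]
F [3,2]
H [3,2]
H [3,2]
F [3,1]
H [3,1]
F [3,4]
F [2,4]
F [5,4]
F [5,6]
H [5,6]
H [5,6]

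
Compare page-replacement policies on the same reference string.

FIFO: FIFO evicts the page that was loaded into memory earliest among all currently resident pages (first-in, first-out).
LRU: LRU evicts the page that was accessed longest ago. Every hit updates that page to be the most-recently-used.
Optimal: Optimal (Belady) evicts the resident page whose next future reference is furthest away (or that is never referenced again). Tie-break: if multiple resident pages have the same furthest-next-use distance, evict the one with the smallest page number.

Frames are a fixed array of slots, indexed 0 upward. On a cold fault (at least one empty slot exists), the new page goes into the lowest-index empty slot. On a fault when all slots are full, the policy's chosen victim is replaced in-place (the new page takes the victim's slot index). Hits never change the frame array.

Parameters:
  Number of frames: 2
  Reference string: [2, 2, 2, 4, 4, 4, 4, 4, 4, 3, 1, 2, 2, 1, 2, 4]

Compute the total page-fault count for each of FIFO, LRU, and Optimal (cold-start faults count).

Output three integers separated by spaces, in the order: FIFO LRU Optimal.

Answer: 6 6 5

Derivation:
--- FIFO ---
  step 0: ref 2 -> FAULT, frames=[2,-] (faults so far: 1)
  step 1: ref 2 -> HIT, frames=[2,-] (faults so far: 1)
  step 2: ref 2 -> HIT, frames=[2,-] (faults so far: 1)
  step 3: ref 4 -> FAULT, frames=[2,4] (faults so far: 2)
  step 4: ref 4 -> HIT, frames=[2,4] (faults so far: 2)
  step 5: ref 4 -> HIT, frames=[2,4] (faults so far: 2)
  step 6: ref 4 -> HIT, frames=[2,4] (faults so far: 2)
  step 7: ref 4 -> HIT, frames=[2,4] (faults so far: 2)
  step 8: ref 4 -> HIT, frames=[2,4] (faults so far: 2)
  step 9: ref 3 -> FAULT, evict 2, frames=[3,4] (faults so far: 3)
  step 10: ref 1 -> FAULT, evict 4, frames=[3,1] (faults so far: 4)
  step 11: ref 2 -> FAULT, evict 3, frames=[2,1] (faults so far: 5)
  step 12: ref 2 -> HIT, frames=[2,1] (faults so far: 5)
  step 13: ref 1 -> HIT, frames=[2,1] (faults so far: 5)
  step 14: ref 2 -> HIT, frames=[2,1] (faults so far: 5)
  step 15: ref 4 -> FAULT, evict 1, frames=[2,4] (faults so far: 6)
  FIFO total faults: 6
--- LRU ---
  step 0: ref 2 -> FAULT, frames=[2,-] (faults so far: 1)
  step 1: ref 2 -> HIT, frames=[2,-] (faults so far: 1)
  step 2: ref 2 -> HIT, frames=[2,-] (faults so far: 1)
  step 3: ref 4 -> FAULT, frames=[2,4] (faults so far: 2)
  step 4: ref 4 -> HIT, frames=[2,4] (faults so far: 2)
  step 5: ref 4 -> HIT, frames=[2,4] (faults so far: 2)
  step 6: ref 4 -> HIT, frames=[2,4] (faults so far: 2)
  step 7: ref 4 -> HIT, frames=[2,4] (faults so far: 2)
  step 8: ref 4 -> HIT, frames=[2,4] (faults so far: 2)
  step 9: ref 3 -> FAULT, evict 2, frames=[3,4] (faults so far: 3)
  step 10: ref 1 -> FAULT, evict 4, frames=[3,1] (faults so far: 4)
  step 11: ref 2 -> FAULT, evict 3, frames=[2,1] (faults so far: 5)
  step 12: ref 2 -> HIT, frames=[2,1] (faults so far: 5)
  step 13: ref 1 -> HIT, frames=[2,1] (faults so far: 5)
  step 14: ref 2 -> HIT, frames=[2,1] (faults so far: 5)
  step 15: ref 4 -> FAULT, evict 1, frames=[2,4] (faults so far: 6)
  LRU total faults: 6
--- Optimal ---
  step 0: ref 2 -> FAULT, frames=[2,-] (faults so far: 1)
  step 1: ref 2 -> HIT, frames=[2,-] (faults so far: 1)
  step 2: ref 2 -> HIT, frames=[2,-] (faults so far: 1)
  step 3: ref 4 -> FAULT, frames=[2,4] (faults so far: 2)
  step 4: ref 4 -> HIT, frames=[2,4] (faults so far: 2)
  step 5: ref 4 -> HIT, frames=[2,4] (faults so far: 2)
  step 6: ref 4 -> HIT, frames=[2,4] (faults so far: 2)
  step 7: ref 4 -> HIT, frames=[2,4] (faults so far: 2)
  step 8: ref 4 -> HIT, frames=[2,4] (faults so far: 2)
  step 9: ref 3 -> FAULT, evict 4, frames=[2,3] (faults so far: 3)
  step 10: ref 1 -> FAULT, evict 3, frames=[2,1] (faults so far: 4)
  step 11: ref 2 -> HIT, frames=[2,1] (faults so far: 4)
  step 12: ref 2 -> HIT, frames=[2,1] (faults so far: 4)
  step 13: ref 1 -> HIT, frames=[2,1] (faults so far: 4)
  step 14: ref 2 -> HIT, frames=[2,1] (faults so far: 4)
  step 15: ref 4 -> FAULT, evict 1, frames=[2,4] (faults so far: 5)
  Optimal total faults: 5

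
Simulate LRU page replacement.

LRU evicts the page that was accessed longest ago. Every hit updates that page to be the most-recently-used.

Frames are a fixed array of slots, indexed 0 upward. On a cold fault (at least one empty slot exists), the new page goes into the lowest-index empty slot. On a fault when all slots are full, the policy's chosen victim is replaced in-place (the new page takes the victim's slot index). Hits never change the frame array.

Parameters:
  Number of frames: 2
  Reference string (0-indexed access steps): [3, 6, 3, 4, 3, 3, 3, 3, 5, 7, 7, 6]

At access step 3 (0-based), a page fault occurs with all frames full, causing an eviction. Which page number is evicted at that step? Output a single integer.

Answer: 6

Derivation:
Step 0: ref 3 -> FAULT, frames=[3,-]
Step 1: ref 6 -> FAULT, frames=[3,6]
Step 2: ref 3 -> HIT, frames=[3,6]
Step 3: ref 4 -> FAULT, evict 6, frames=[3,4]
At step 3: evicted page 6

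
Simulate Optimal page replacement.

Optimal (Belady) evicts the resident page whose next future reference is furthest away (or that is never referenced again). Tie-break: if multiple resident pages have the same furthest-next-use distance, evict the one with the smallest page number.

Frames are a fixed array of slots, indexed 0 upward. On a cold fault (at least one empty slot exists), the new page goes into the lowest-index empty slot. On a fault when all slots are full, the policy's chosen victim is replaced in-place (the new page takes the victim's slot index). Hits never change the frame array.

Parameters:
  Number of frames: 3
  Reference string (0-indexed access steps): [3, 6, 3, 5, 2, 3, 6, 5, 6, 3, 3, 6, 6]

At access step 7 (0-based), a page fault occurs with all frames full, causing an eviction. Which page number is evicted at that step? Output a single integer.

Step 0: ref 3 -> FAULT, frames=[3,-,-]
Step 1: ref 6 -> FAULT, frames=[3,6,-]
Step 2: ref 3 -> HIT, frames=[3,6,-]
Step 3: ref 5 -> FAULT, frames=[3,6,5]
Step 4: ref 2 -> FAULT, evict 5, frames=[3,6,2]
Step 5: ref 3 -> HIT, frames=[3,6,2]
Step 6: ref 6 -> HIT, frames=[3,6,2]
Step 7: ref 5 -> FAULT, evict 2, frames=[3,6,5]
At step 7: evicted page 2

Answer: 2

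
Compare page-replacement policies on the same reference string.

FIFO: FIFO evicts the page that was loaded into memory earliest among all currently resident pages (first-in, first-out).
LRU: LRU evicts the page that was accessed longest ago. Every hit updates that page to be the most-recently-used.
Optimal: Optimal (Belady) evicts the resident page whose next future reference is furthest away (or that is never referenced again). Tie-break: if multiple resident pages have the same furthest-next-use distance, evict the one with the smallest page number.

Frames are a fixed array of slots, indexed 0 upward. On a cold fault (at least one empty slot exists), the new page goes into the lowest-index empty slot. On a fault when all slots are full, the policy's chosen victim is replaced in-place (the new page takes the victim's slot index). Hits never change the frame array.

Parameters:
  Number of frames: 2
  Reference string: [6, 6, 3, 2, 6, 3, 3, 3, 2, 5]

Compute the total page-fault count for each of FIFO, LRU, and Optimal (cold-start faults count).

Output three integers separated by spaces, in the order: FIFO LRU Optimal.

Answer: 7 7 5

Derivation:
--- FIFO ---
  step 0: ref 6 -> FAULT, frames=[6,-] (faults so far: 1)
  step 1: ref 6 -> HIT, frames=[6,-] (faults so far: 1)
  step 2: ref 3 -> FAULT, frames=[6,3] (faults so far: 2)
  step 3: ref 2 -> FAULT, evict 6, frames=[2,3] (faults so far: 3)
  step 4: ref 6 -> FAULT, evict 3, frames=[2,6] (faults so far: 4)
  step 5: ref 3 -> FAULT, evict 2, frames=[3,6] (faults so far: 5)
  step 6: ref 3 -> HIT, frames=[3,6] (faults so far: 5)
  step 7: ref 3 -> HIT, frames=[3,6] (faults so far: 5)
  step 8: ref 2 -> FAULT, evict 6, frames=[3,2] (faults so far: 6)
  step 9: ref 5 -> FAULT, evict 3, frames=[5,2] (faults so far: 7)
  FIFO total faults: 7
--- LRU ---
  step 0: ref 6 -> FAULT, frames=[6,-] (faults so far: 1)
  step 1: ref 6 -> HIT, frames=[6,-] (faults so far: 1)
  step 2: ref 3 -> FAULT, frames=[6,3] (faults so far: 2)
  step 3: ref 2 -> FAULT, evict 6, frames=[2,3] (faults so far: 3)
  step 4: ref 6 -> FAULT, evict 3, frames=[2,6] (faults so far: 4)
  step 5: ref 3 -> FAULT, evict 2, frames=[3,6] (faults so far: 5)
  step 6: ref 3 -> HIT, frames=[3,6] (faults so far: 5)
  step 7: ref 3 -> HIT, frames=[3,6] (faults so far: 5)
  step 8: ref 2 -> FAULT, evict 6, frames=[3,2] (faults so far: 6)
  step 9: ref 5 -> FAULT, evict 3, frames=[5,2] (faults so far: 7)
  LRU total faults: 7
--- Optimal ---
  step 0: ref 6 -> FAULT, frames=[6,-] (faults so far: 1)
  step 1: ref 6 -> HIT, frames=[6,-] (faults so far: 1)
  step 2: ref 3 -> FAULT, frames=[6,3] (faults so far: 2)
  step 3: ref 2 -> FAULT, evict 3, frames=[6,2] (faults so far: 3)
  step 4: ref 6 -> HIT, frames=[6,2] (faults so far: 3)
  step 5: ref 3 -> FAULT, evict 6, frames=[3,2] (faults so far: 4)
  step 6: ref 3 -> HIT, frames=[3,2] (faults so far: 4)
  step 7: ref 3 -> HIT, frames=[3,2] (faults so far: 4)
  step 8: ref 2 -> HIT, frames=[3,2] (faults so far: 4)
  step 9: ref 5 -> FAULT, evict 2, frames=[3,5] (faults so far: 5)
  Optimal total faults: 5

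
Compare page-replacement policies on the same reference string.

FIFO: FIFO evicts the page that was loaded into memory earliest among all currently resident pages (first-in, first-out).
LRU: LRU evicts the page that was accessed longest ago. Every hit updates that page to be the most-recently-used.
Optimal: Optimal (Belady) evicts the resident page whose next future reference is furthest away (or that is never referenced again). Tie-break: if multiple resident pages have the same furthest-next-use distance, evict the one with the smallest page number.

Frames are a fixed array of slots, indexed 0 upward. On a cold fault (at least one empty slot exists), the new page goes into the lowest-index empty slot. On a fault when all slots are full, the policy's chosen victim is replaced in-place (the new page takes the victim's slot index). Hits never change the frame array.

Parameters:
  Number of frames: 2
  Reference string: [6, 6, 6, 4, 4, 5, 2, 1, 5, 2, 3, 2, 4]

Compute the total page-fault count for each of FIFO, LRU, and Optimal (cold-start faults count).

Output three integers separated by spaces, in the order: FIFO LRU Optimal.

Answer: 9 9 8

Derivation:
--- FIFO ---
  step 0: ref 6 -> FAULT, frames=[6,-] (faults so far: 1)
  step 1: ref 6 -> HIT, frames=[6,-] (faults so far: 1)
  step 2: ref 6 -> HIT, frames=[6,-] (faults so far: 1)
  step 3: ref 4 -> FAULT, frames=[6,4] (faults so far: 2)
  step 4: ref 4 -> HIT, frames=[6,4] (faults so far: 2)
  step 5: ref 5 -> FAULT, evict 6, frames=[5,4] (faults so far: 3)
  step 6: ref 2 -> FAULT, evict 4, frames=[5,2] (faults so far: 4)
  step 7: ref 1 -> FAULT, evict 5, frames=[1,2] (faults so far: 5)
  step 8: ref 5 -> FAULT, evict 2, frames=[1,5] (faults so far: 6)
  step 9: ref 2 -> FAULT, evict 1, frames=[2,5] (faults so far: 7)
  step 10: ref 3 -> FAULT, evict 5, frames=[2,3] (faults so far: 8)
  step 11: ref 2 -> HIT, frames=[2,3] (faults so far: 8)
  step 12: ref 4 -> FAULT, evict 2, frames=[4,3] (faults so far: 9)
  FIFO total faults: 9
--- LRU ---
  step 0: ref 6 -> FAULT, frames=[6,-] (faults so far: 1)
  step 1: ref 6 -> HIT, frames=[6,-] (faults so far: 1)
  step 2: ref 6 -> HIT, frames=[6,-] (faults so far: 1)
  step 3: ref 4 -> FAULT, frames=[6,4] (faults so far: 2)
  step 4: ref 4 -> HIT, frames=[6,4] (faults so far: 2)
  step 5: ref 5 -> FAULT, evict 6, frames=[5,4] (faults so far: 3)
  step 6: ref 2 -> FAULT, evict 4, frames=[5,2] (faults so far: 4)
  step 7: ref 1 -> FAULT, evict 5, frames=[1,2] (faults so far: 5)
  step 8: ref 5 -> FAULT, evict 2, frames=[1,5] (faults so far: 6)
  step 9: ref 2 -> FAULT, evict 1, frames=[2,5] (faults so far: 7)
  step 10: ref 3 -> FAULT, evict 5, frames=[2,3] (faults so far: 8)
  step 11: ref 2 -> HIT, frames=[2,3] (faults so far: 8)
  step 12: ref 4 -> FAULT, evict 3, frames=[2,4] (faults so far: 9)
  LRU total faults: 9
--- Optimal ---
  step 0: ref 6 -> FAULT, frames=[6,-] (faults so far: 1)
  step 1: ref 6 -> HIT, frames=[6,-] (faults so far: 1)
  step 2: ref 6 -> HIT, frames=[6,-] (faults so far: 1)
  step 3: ref 4 -> FAULT, frames=[6,4] (faults so far: 2)
  step 4: ref 4 -> HIT, frames=[6,4] (faults so far: 2)
  step 5: ref 5 -> FAULT, evict 6, frames=[5,4] (faults so far: 3)
  step 6: ref 2 -> FAULT, evict 4, frames=[5,2] (faults so far: 4)
  step 7: ref 1 -> FAULT, evict 2, frames=[5,1] (faults so far: 5)
  step 8: ref 5 -> HIT, frames=[5,1] (faults so far: 5)
  step 9: ref 2 -> FAULT, evict 1, frames=[5,2] (faults so far: 6)
  step 10: ref 3 -> FAULT, evict 5, frames=[3,2] (faults so far: 7)
  step 11: ref 2 -> HIT, frames=[3,2] (faults so far: 7)
  step 12: ref 4 -> FAULT, evict 2, frames=[3,4] (faults so far: 8)
  Optimal total faults: 8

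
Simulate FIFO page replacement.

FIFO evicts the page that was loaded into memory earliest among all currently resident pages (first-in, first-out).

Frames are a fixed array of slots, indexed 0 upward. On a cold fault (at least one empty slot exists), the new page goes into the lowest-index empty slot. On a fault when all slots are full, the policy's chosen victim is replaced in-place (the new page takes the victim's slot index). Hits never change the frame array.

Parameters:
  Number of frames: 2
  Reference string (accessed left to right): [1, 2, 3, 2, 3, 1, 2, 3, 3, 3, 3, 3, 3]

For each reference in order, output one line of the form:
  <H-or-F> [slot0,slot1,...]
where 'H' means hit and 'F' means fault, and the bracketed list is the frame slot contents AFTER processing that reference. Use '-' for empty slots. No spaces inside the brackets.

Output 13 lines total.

F [1,-]
F [1,2]
F [3,2]
H [3,2]
H [3,2]
F [3,1]
F [2,1]
F [2,3]
H [2,3]
H [2,3]
H [2,3]
H [2,3]
H [2,3]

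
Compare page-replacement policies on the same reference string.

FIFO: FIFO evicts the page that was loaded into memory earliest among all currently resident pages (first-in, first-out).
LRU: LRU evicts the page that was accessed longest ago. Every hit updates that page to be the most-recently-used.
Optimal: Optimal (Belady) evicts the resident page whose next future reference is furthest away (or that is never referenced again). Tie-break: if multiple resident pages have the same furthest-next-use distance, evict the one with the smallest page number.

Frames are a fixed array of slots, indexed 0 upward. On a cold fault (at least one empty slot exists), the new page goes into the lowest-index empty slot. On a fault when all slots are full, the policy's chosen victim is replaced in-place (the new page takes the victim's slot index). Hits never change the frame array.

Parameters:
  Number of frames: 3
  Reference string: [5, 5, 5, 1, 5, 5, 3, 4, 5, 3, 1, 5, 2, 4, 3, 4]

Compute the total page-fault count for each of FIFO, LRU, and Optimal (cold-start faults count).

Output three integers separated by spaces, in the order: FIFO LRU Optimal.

Answer: 9 8 7

Derivation:
--- FIFO ---
  step 0: ref 5 -> FAULT, frames=[5,-,-] (faults so far: 1)
  step 1: ref 5 -> HIT, frames=[5,-,-] (faults so far: 1)
  step 2: ref 5 -> HIT, frames=[5,-,-] (faults so far: 1)
  step 3: ref 1 -> FAULT, frames=[5,1,-] (faults so far: 2)
  step 4: ref 5 -> HIT, frames=[5,1,-] (faults so far: 2)
  step 5: ref 5 -> HIT, frames=[5,1,-] (faults so far: 2)
  step 6: ref 3 -> FAULT, frames=[5,1,3] (faults so far: 3)
  step 7: ref 4 -> FAULT, evict 5, frames=[4,1,3] (faults so far: 4)
  step 8: ref 5 -> FAULT, evict 1, frames=[4,5,3] (faults so far: 5)
  step 9: ref 3 -> HIT, frames=[4,5,3] (faults so far: 5)
  step 10: ref 1 -> FAULT, evict 3, frames=[4,5,1] (faults so far: 6)
  step 11: ref 5 -> HIT, frames=[4,5,1] (faults so far: 6)
  step 12: ref 2 -> FAULT, evict 4, frames=[2,5,1] (faults so far: 7)
  step 13: ref 4 -> FAULT, evict 5, frames=[2,4,1] (faults so far: 8)
  step 14: ref 3 -> FAULT, evict 1, frames=[2,4,3] (faults so far: 9)
  step 15: ref 4 -> HIT, frames=[2,4,3] (faults so far: 9)
  FIFO total faults: 9
--- LRU ---
  step 0: ref 5 -> FAULT, frames=[5,-,-] (faults so far: 1)
  step 1: ref 5 -> HIT, frames=[5,-,-] (faults so far: 1)
  step 2: ref 5 -> HIT, frames=[5,-,-] (faults so far: 1)
  step 3: ref 1 -> FAULT, frames=[5,1,-] (faults so far: 2)
  step 4: ref 5 -> HIT, frames=[5,1,-] (faults so far: 2)
  step 5: ref 5 -> HIT, frames=[5,1,-] (faults so far: 2)
  step 6: ref 3 -> FAULT, frames=[5,1,3] (faults so far: 3)
  step 7: ref 4 -> FAULT, evict 1, frames=[5,4,3] (faults so far: 4)
  step 8: ref 5 -> HIT, frames=[5,4,3] (faults so far: 4)
  step 9: ref 3 -> HIT, frames=[5,4,3] (faults so far: 4)
  step 10: ref 1 -> FAULT, evict 4, frames=[5,1,3] (faults so far: 5)
  step 11: ref 5 -> HIT, frames=[5,1,3] (faults so far: 5)
  step 12: ref 2 -> FAULT, evict 3, frames=[5,1,2] (faults so far: 6)
  step 13: ref 4 -> FAULT, evict 1, frames=[5,4,2] (faults so far: 7)
  step 14: ref 3 -> FAULT, evict 5, frames=[3,4,2] (faults so far: 8)
  step 15: ref 4 -> HIT, frames=[3,4,2] (faults so far: 8)
  LRU total faults: 8
--- Optimal ---
  step 0: ref 5 -> FAULT, frames=[5,-,-] (faults so far: 1)
  step 1: ref 5 -> HIT, frames=[5,-,-] (faults so far: 1)
  step 2: ref 5 -> HIT, frames=[5,-,-] (faults so far: 1)
  step 3: ref 1 -> FAULT, frames=[5,1,-] (faults so far: 2)
  step 4: ref 5 -> HIT, frames=[5,1,-] (faults so far: 2)
  step 5: ref 5 -> HIT, frames=[5,1,-] (faults so far: 2)
  step 6: ref 3 -> FAULT, frames=[5,1,3] (faults so far: 3)
  step 7: ref 4 -> FAULT, evict 1, frames=[5,4,3] (faults so far: 4)
  step 8: ref 5 -> HIT, frames=[5,4,3] (faults so far: 4)
  step 9: ref 3 -> HIT, frames=[5,4,3] (faults so far: 4)
  step 10: ref 1 -> FAULT, evict 3, frames=[5,4,1] (faults so far: 5)
  step 11: ref 5 -> HIT, frames=[5,4,1] (faults so far: 5)
  step 12: ref 2 -> FAULT, evict 1, frames=[5,4,2] (faults so far: 6)
  step 13: ref 4 -> HIT, frames=[5,4,2] (faults so far: 6)
  step 14: ref 3 -> FAULT, evict 2, frames=[5,4,3] (faults so far: 7)
  step 15: ref 4 -> HIT, frames=[5,4,3] (faults so far: 7)
  Optimal total faults: 7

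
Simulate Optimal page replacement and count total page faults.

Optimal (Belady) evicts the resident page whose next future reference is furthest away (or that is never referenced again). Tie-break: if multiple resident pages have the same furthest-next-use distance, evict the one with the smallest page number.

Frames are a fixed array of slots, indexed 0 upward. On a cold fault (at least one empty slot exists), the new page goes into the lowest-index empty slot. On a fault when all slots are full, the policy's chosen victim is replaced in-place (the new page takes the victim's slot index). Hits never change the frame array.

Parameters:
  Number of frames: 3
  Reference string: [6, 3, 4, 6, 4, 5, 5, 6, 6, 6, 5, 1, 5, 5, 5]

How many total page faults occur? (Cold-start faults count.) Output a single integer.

Step 0: ref 6 → FAULT, frames=[6,-,-]
Step 1: ref 3 → FAULT, frames=[6,3,-]
Step 2: ref 4 → FAULT, frames=[6,3,4]
Step 3: ref 6 → HIT, frames=[6,3,4]
Step 4: ref 4 → HIT, frames=[6,3,4]
Step 5: ref 5 → FAULT (evict 3), frames=[6,5,4]
Step 6: ref 5 → HIT, frames=[6,5,4]
Step 7: ref 6 → HIT, frames=[6,5,4]
Step 8: ref 6 → HIT, frames=[6,5,4]
Step 9: ref 6 → HIT, frames=[6,5,4]
Step 10: ref 5 → HIT, frames=[6,5,4]
Step 11: ref 1 → FAULT (evict 4), frames=[6,5,1]
Step 12: ref 5 → HIT, frames=[6,5,1]
Step 13: ref 5 → HIT, frames=[6,5,1]
Step 14: ref 5 → HIT, frames=[6,5,1]
Total faults: 5

Answer: 5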